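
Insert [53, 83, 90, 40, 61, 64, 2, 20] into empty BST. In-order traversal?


Insert 53: root
Insert 83: R from 53
Insert 90: R from 53 -> R from 83
Insert 40: L from 53
Insert 61: R from 53 -> L from 83
Insert 64: R from 53 -> L from 83 -> R from 61
Insert 2: L from 53 -> L from 40
Insert 20: L from 53 -> L from 40 -> R from 2

In-order: [2, 20, 40, 53, 61, 64, 83, 90]


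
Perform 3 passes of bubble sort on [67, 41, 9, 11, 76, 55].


Initial: [67, 41, 9, 11, 76, 55]
Pass 1: [41, 9, 11, 67, 55, 76] (4 swaps)
Pass 2: [9, 11, 41, 55, 67, 76] (3 swaps)
Pass 3: [9, 11, 41, 55, 67, 76] (0 swaps)

After 3 passes: [9, 11, 41, 55, 67, 76]


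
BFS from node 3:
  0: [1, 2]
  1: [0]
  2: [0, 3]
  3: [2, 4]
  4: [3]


Visit 3, enqueue [2, 4]
Visit 2, enqueue [0]
Visit 4, enqueue []
Visit 0, enqueue [1]
Visit 1, enqueue []

BFS order: [3, 2, 4, 0, 1]


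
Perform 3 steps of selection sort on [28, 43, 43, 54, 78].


Initial: [28, 43, 43, 54, 78]
Step 1: min=28 at 0
  Swap: [28, 43, 43, 54, 78]
Step 2: min=43 at 1
  Swap: [28, 43, 43, 54, 78]
Step 3: min=43 at 2
  Swap: [28, 43, 43, 54, 78]

After 3 steps: [28, 43, 43, 54, 78]


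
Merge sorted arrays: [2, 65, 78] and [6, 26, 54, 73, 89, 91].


Take 2 from A
Take 6 from B
Take 26 from B
Take 54 from B
Take 65 from A
Take 73 from B
Take 78 from A

Merged: [2, 6, 26, 54, 65, 73, 78, 89, 91]


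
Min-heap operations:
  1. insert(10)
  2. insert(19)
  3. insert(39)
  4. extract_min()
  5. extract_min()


insert(10) -> [10]
insert(19) -> [10, 19]
insert(39) -> [10, 19, 39]
extract_min()->10, [19, 39]
extract_min()->19, [39]

Final heap: [39]


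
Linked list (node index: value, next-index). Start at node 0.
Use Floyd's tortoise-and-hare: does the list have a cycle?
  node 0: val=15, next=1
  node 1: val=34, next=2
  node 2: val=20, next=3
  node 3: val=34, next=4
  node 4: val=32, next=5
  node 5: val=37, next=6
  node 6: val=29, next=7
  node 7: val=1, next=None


Floyd's tortoise (slow, +1) and hare (fast, +2):
  init: slow=0, fast=0
  step 1: slow=1, fast=2
  step 2: slow=2, fast=4
  step 3: slow=3, fast=6
  step 4: fast 6->7->None, no cycle

Cycle: no


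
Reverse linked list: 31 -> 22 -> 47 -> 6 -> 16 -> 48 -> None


Step 1: curr=31, set curr.next=prev(None) | reversed so far: 31
Step 2: curr=22, set curr.next=prev(31) | reversed so far: 22 -> 31
Step 3: curr=47, set curr.next=prev(22) | reversed so far: 47 -> 22 -> 31
Step 4: curr=6, set curr.next=prev(47) | reversed so far: 6 -> 47 -> 22 -> 31
Step 5: curr=16, set curr.next=prev(6) | reversed so far: 16 -> 6 -> 47 -> 22 -> 31
Step 6: curr=48, set curr.next=prev(16) | reversed so far: 48 -> 16 -> 6 -> 47 -> 22 -> 31

48 -> 16 -> 6 -> 47 -> 22 -> 31 -> None


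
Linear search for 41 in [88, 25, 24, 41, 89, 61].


i=0: 88!=41
i=1: 25!=41
i=2: 24!=41
i=3: 41==41 found!

Found at 3, 4 comps


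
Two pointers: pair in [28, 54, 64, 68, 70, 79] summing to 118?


lo=0(28)+hi=5(79)=107
lo=1(54)+hi=5(79)=133
lo=1(54)+hi=4(70)=124
lo=1(54)+hi=3(68)=122
lo=1(54)+hi=2(64)=118

Yes: 54+64=118


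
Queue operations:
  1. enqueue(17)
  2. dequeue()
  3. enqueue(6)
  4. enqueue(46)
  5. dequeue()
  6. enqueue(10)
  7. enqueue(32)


enqueue(17) -> [17]
dequeue()->17, []
enqueue(6) -> [6]
enqueue(46) -> [6, 46]
dequeue()->6, [46]
enqueue(10) -> [46, 10]
enqueue(32) -> [46, 10, 32]

Final queue: [46, 10, 32]


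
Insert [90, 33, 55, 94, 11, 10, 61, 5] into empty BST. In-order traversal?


Insert 90: root
Insert 33: L from 90
Insert 55: L from 90 -> R from 33
Insert 94: R from 90
Insert 11: L from 90 -> L from 33
Insert 10: L from 90 -> L from 33 -> L from 11
Insert 61: L from 90 -> R from 33 -> R from 55
Insert 5: L from 90 -> L from 33 -> L from 11 -> L from 10

In-order: [5, 10, 11, 33, 55, 61, 90, 94]


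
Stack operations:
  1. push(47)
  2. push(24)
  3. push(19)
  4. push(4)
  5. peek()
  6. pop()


push(47) -> [47]
push(24) -> [47, 24]
push(19) -> [47, 24, 19]
push(4) -> [47, 24, 19, 4]
peek()->4
pop()->4, [47, 24, 19]

Final stack: [47, 24, 19]


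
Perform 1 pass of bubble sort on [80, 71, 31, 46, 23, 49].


Initial: [80, 71, 31, 46, 23, 49]
Pass 1: [71, 31, 46, 23, 49, 80] (5 swaps)

After 1 pass: [71, 31, 46, 23, 49, 80]


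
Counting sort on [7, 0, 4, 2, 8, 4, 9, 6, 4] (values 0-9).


Input: [7, 0, 4, 2, 8, 4, 9, 6, 4]
Counts: [1, 0, 1, 0, 3, 0, 1, 1, 1, 1]

Sorted: [0, 2, 4, 4, 4, 6, 7, 8, 9]


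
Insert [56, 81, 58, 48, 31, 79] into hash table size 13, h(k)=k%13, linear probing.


Insert 56: h=4 -> slot 4
Insert 81: h=3 -> slot 3
Insert 58: h=6 -> slot 6
Insert 48: h=9 -> slot 9
Insert 31: h=5 -> slot 5
Insert 79: h=1 -> slot 1

Table: [None, 79, None, 81, 56, 31, 58, None, None, 48, None, None, None]


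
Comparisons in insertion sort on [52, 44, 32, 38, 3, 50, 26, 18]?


Algorithm: insertion sort
Input: [52, 44, 32, 38, 3, 50, 26, 18]
Sorted: [3, 18, 26, 32, 38, 44, 50, 52]

25


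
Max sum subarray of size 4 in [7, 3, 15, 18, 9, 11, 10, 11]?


[0:4]: 43
[1:5]: 45
[2:6]: 53
[3:7]: 48
[4:8]: 41

Max: 53 at [2:6]


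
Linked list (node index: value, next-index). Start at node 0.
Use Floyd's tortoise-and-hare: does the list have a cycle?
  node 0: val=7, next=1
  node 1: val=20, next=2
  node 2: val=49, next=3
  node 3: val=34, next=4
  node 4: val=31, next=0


Floyd's tortoise (slow, +1) and hare (fast, +2):
  init: slow=0, fast=0
  step 1: slow=1, fast=2
  step 2: slow=2, fast=4
  step 3: slow=3, fast=1
  step 4: slow=4, fast=3
  step 5: slow=0, fast=0
  slow == fast at node 0: cycle detected

Cycle: yes


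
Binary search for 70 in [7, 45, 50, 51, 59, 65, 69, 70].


Step 1: lo=0, hi=7, mid=3, val=51
Step 2: lo=4, hi=7, mid=5, val=65
Step 3: lo=6, hi=7, mid=6, val=69
Step 4: lo=7, hi=7, mid=7, val=70

Found at index 7


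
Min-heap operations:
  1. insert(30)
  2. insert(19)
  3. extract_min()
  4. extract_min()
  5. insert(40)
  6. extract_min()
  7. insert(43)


insert(30) -> [30]
insert(19) -> [19, 30]
extract_min()->19, [30]
extract_min()->30, []
insert(40) -> [40]
extract_min()->40, []
insert(43) -> [43]

Final heap: [43]


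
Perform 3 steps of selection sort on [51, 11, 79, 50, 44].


Initial: [51, 11, 79, 50, 44]
Step 1: min=11 at 1
  Swap: [11, 51, 79, 50, 44]
Step 2: min=44 at 4
  Swap: [11, 44, 79, 50, 51]
Step 3: min=50 at 3
  Swap: [11, 44, 50, 79, 51]

After 3 steps: [11, 44, 50, 79, 51]


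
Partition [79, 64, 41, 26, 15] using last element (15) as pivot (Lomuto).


Pivot: 15
Place pivot at 0: [15, 64, 41, 26, 79]

Partitioned: [15, 64, 41, 26, 79]


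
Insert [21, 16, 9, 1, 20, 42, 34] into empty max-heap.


Insert 21: [21]
Insert 16: [21, 16]
Insert 9: [21, 16, 9]
Insert 1: [21, 16, 9, 1]
Insert 20: [21, 20, 9, 1, 16]
Insert 42: [42, 20, 21, 1, 16, 9]
Insert 34: [42, 20, 34, 1, 16, 9, 21]

Final heap: [42, 20, 34, 1, 16, 9, 21]


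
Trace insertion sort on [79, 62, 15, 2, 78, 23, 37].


Initial: [79, 62, 15, 2, 78, 23, 37]
Insert 62: [62, 79, 15, 2, 78, 23, 37]
Insert 15: [15, 62, 79, 2, 78, 23, 37]
Insert 2: [2, 15, 62, 79, 78, 23, 37]
Insert 78: [2, 15, 62, 78, 79, 23, 37]
Insert 23: [2, 15, 23, 62, 78, 79, 37]
Insert 37: [2, 15, 23, 37, 62, 78, 79]

Sorted: [2, 15, 23, 37, 62, 78, 79]


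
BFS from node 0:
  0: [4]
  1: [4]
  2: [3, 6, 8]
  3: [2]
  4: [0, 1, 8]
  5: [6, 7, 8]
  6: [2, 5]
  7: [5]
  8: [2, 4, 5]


Visit 0, enqueue [4]
Visit 4, enqueue [1, 8]
Visit 1, enqueue []
Visit 8, enqueue [2, 5]
Visit 2, enqueue [3, 6]
Visit 5, enqueue [7]
Visit 3, enqueue []
Visit 6, enqueue []
Visit 7, enqueue []

BFS order: [0, 4, 1, 8, 2, 5, 3, 6, 7]


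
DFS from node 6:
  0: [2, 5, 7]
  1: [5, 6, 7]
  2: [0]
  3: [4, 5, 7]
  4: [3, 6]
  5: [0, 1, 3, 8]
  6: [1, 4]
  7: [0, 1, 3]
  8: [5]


Visit 6, push [4, 1]
Visit 1, push [7, 5]
Visit 5, push [8, 3, 0]
Visit 0, push [7, 2]
Visit 2, push []
Visit 7, push [3]
Visit 3, push [4]
Visit 4, push []
Visit 8, push []

DFS order: [6, 1, 5, 0, 2, 7, 3, 4, 8]


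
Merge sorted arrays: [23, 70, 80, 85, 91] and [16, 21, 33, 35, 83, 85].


Take 16 from B
Take 21 from B
Take 23 from A
Take 33 from B
Take 35 from B
Take 70 from A
Take 80 from A
Take 83 from B
Take 85 from A
Take 85 from B

Merged: [16, 21, 23, 33, 35, 70, 80, 83, 85, 85, 91]


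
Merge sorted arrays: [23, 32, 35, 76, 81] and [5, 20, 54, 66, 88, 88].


Take 5 from B
Take 20 from B
Take 23 from A
Take 32 from A
Take 35 from A
Take 54 from B
Take 66 from B
Take 76 from A
Take 81 from A

Merged: [5, 20, 23, 32, 35, 54, 66, 76, 81, 88, 88]


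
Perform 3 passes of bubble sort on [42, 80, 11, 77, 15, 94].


Initial: [42, 80, 11, 77, 15, 94]
Pass 1: [42, 11, 77, 15, 80, 94] (3 swaps)
Pass 2: [11, 42, 15, 77, 80, 94] (2 swaps)
Pass 3: [11, 15, 42, 77, 80, 94] (1 swaps)

After 3 passes: [11, 15, 42, 77, 80, 94]


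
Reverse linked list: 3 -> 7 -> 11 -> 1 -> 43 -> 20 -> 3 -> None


Step 1: curr=3, set curr.next=prev(None) | reversed so far: 3
Step 2: curr=7, set curr.next=prev(3) | reversed so far: 7 -> 3
Step 3: curr=11, set curr.next=prev(7) | reversed so far: 11 -> 7 -> 3
Step 4: curr=1, set curr.next=prev(11) | reversed so far: 1 -> 11 -> 7 -> 3
Step 5: curr=43, set curr.next=prev(1) | reversed so far: 43 -> 1 -> 11 -> 7 -> 3
Step 6: curr=20, set curr.next=prev(43) | reversed so far: 20 -> 43 -> 1 -> 11 -> 7 -> 3
Step 7: curr=3, set curr.next=prev(20) | reversed so far: 3 -> 20 -> 43 -> 1 -> 11 -> 7 -> 3

3 -> 20 -> 43 -> 1 -> 11 -> 7 -> 3 -> None


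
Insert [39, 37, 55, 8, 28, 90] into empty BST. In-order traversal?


Insert 39: root
Insert 37: L from 39
Insert 55: R from 39
Insert 8: L from 39 -> L from 37
Insert 28: L from 39 -> L from 37 -> R from 8
Insert 90: R from 39 -> R from 55

In-order: [8, 28, 37, 39, 55, 90]


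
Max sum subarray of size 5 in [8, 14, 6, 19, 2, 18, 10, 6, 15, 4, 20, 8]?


[0:5]: 49
[1:6]: 59
[2:7]: 55
[3:8]: 55
[4:9]: 51
[5:10]: 53
[6:11]: 55
[7:12]: 53

Max: 59 at [1:6]


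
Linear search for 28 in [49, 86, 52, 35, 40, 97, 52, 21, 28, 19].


i=0: 49!=28
i=1: 86!=28
i=2: 52!=28
i=3: 35!=28
i=4: 40!=28
i=5: 97!=28
i=6: 52!=28
i=7: 21!=28
i=8: 28==28 found!

Found at 8, 9 comps


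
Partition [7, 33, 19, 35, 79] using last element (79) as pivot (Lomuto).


Pivot: 79
  7 <= 79: advance i (no swap)
  33 <= 79: advance i (no swap)
  19 <= 79: advance i (no swap)
  35 <= 79: advance i (no swap)
Place pivot at 4: [7, 33, 19, 35, 79]

Partitioned: [7, 33, 19, 35, 79]


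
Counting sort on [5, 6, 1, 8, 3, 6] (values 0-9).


Input: [5, 6, 1, 8, 3, 6]
Counts: [0, 1, 0, 1, 0, 1, 2, 0, 1, 0]

Sorted: [1, 3, 5, 6, 6, 8]


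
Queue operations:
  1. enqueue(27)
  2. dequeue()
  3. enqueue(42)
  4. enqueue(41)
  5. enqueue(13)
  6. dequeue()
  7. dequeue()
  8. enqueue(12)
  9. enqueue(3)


enqueue(27) -> [27]
dequeue()->27, []
enqueue(42) -> [42]
enqueue(41) -> [42, 41]
enqueue(13) -> [42, 41, 13]
dequeue()->42, [41, 13]
dequeue()->41, [13]
enqueue(12) -> [13, 12]
enqueue(3) -> [13, 12, 3]

Final queue: [13, 12, 3]


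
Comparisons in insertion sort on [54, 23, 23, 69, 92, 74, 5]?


Algorithm: insertion sort
Input: [54, 23, 23, 69, 92, 74, 5]
Sorted: [5, 23, 23, 54, 69, 74, 92]

13


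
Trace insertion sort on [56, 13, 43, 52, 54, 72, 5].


Initial: [56, 13, 43, 52, 54, 72, 5]
Insert 13: [13, 56, 43, 52, 54, 72, 5]
Insert 43: [13, 43, 56, 52, 54, 72, 5]
Insert 52: [13, 43, 52, 56, 54, 72, 5]
Insert 54: [13, 43, 52, 54, 56, 72, 5]
Insert 72: [13, 43, 52, 54, 56, 72, 5]
Insert 5: [5, 13, 43, 52, 54, 56, 72]

Sorted: [5, 13, 43, 52, 54, 56, 72]


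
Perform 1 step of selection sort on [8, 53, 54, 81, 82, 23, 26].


Initial: [8, 53, 54, 81, 82, 23, 26]
Step 1: min=8 at 0
  Swap: [8, 53, 54, 81, 82, 23, 26]

After 1 step: [8, 53, 54, 81, 82, 23, 26]


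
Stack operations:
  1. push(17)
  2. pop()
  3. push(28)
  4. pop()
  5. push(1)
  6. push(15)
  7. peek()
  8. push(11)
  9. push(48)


push(17) -> [17]
pop()->17, []
push(28) -> [28]
pop()->28, []
push(1) -> [1]
push(15) -> [1, 15]
peek()->15
push(11) -> [1, 15, 11]
push(48) -> [1, 15, 11, 48]

Final stack: [1, 15, 11, 48]


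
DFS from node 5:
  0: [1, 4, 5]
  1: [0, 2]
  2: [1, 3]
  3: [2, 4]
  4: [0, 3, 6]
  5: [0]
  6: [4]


Visit 5, push [0]
Visit 0, push [4, 1]
Visit 1, push [2]
Visit 2, push [3]
Visit 3, push [4]
Visit 4, push [6]
Visit 6, push []

DFS order: [5, 0, 1, 2, 3, 4, 6]


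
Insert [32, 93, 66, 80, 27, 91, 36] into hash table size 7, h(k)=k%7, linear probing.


Insert 32: h=4 -> slot 4
Insert 93: h=2 -> slot 2
Insert 66: h=3 -> slot 3
Insert 80: h=3, 2 probes -> slot 5
Insert 27: h=6 -> slot 6
Insert 91: h=0 -> slot 0
Insert 36: h=1 -> slot 1

Table: [91, 36, 93, 66, 32, 80, 27]


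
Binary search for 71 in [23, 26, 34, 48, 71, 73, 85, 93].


Step 1: lo=0, hi=7, mid=3, val=48
Step 2: lo=4, hi=7, mid=5, val=73
Step 3: lo=4, hi=4, mid=4, val=71

Found at index 4


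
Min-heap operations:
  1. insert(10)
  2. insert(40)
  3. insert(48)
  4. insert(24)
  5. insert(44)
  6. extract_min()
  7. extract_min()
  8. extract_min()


insert(10) -> [10]
insert(40) -> [10, 40]
insert(48) -> [10, 40, 48]
insert(24) -> [10, 24, 48, 40]
insert(44) -> [10, 24, 48, 40, 44]
extract_min()->10, [24, 40, 48, 44]
extract_min()->24, [40, 44, 48]
extract_min()->40, [44, 48]

Final heap: [44, 48]


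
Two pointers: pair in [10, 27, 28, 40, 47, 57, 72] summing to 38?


lo=0(10)+hi=6(72)=82
lo=0(10)+hi=5(57)=67
lo=0(10)+hi=4(47)=57
lo=0(10)+hi=3(40)=50
lo=0(10)+hi=2(28)=38

Yes: 10+28=38


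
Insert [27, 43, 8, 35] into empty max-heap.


Insert 27: [27]
Insert 43: [43, 27]
Insert 8: [43, 27, 8]
Insert 35: [43, 35, 8, 27]

Final heap: [43, 35, 8, 27]


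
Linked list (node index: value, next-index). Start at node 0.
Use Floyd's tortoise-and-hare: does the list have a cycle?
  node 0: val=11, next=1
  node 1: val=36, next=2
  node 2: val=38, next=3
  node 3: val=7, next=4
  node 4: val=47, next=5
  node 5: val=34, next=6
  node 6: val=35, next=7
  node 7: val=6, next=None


Floyd's tortoise (slow, +1) and hare (fast, +2):
  init: slow=0, fast=0
  step 1: slow=1, fast=2
  step 2: slow=2, fast=4
  step 3: slow=3, fast=6
  step 4: fast 6->7->None, no cycle

Cycle: no


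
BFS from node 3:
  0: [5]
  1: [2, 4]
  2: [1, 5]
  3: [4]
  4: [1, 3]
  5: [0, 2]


Visit 3, enqueue [4]
Visit 4, enqueue [1]
Visit 1, enqueue [2]
Visit 2, enqueue [5]
Visit 5, enqueue [0]
Visit 0, enqueue []

BFS order: [3, 4, 1, 2, 5, 0]


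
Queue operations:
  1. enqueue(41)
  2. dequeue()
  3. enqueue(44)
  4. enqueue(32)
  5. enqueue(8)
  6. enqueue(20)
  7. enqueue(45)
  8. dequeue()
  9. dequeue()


enqueue(41) -> [41]
dequeue()->41, []
enqueue(44) -> [44]
enqueue(32) -> [44, 32]
enqueue(8) -> [44, 32, 8]
enqueue(20) -> [44, 32, 8, 20]
enqueue(45) -> [44, 32, 8, 20, 45]
dequeue()->44, [32, 8, 20, 45]
dequeue()->32, [8, 20, 45]

Final queue: [8, 20, 45]


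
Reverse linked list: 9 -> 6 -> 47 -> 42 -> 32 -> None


Step 1: curr=9, set curr.next=prev(None) | reversed so far: 9
Step 2: curr=6, set curr.next=prev(9) | reversed so far: 6 -> 9
Step 3: curr=47, set curr.next=prev(6) | reversed so far: 47 -> 6 -> 9
Step 4: curr=42, set curr.next=prev(47) | reversed so far: 42 -> 47 -> 6 -> 9
Step 5: curr=32, set curr.next=prev(42) | reversed so far: 32 -> 42 -> 47 -> 6 -> 9

32 -> 42 -> 47 -> 6 -> 9 -> None


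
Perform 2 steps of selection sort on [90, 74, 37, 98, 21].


Initial: [90, 74, 37, 98, 21]
Step 1: min=21 at 4
  Swap: [21, 74, 37, 98, 90]
Step 2: min=37 at 2
  Swap: [21, 37, 74, 98, 90]

After 2 steps: [21, 37, 74, 98, 90]


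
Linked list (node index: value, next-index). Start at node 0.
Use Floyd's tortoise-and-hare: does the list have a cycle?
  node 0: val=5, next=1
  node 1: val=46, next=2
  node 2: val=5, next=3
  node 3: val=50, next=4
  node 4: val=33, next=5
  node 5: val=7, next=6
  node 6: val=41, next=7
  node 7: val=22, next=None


Floyd's tortoise (slow, +1) and hare (fast, +2):
  init: slow=0, fast=0
  step 1: slow=1, fast=2
  step 2: slow=2, fast=4
  step 3: slow=3, fast=6
  step 4: fast 6->7->None, no cycle

Cycle: no


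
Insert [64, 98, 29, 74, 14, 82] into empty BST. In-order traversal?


Insert 64: root
Insert 98: R from 64
Insert 29: L from 64
Insert 74: R from 64 -> L from 98
Insert 14: L from 64 -> L from 29
Insert 82: R from 64 -> L from 98 -> R from 74

In-order: [14, 29, 64, 74, 82, 98]


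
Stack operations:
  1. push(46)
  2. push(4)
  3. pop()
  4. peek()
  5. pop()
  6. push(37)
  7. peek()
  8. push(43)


push(46) -> [46]
push(4) -> [46, 4]
pop()->4, [46]
peek()->46
pop()->46, []
push(37) -> [37]
peek()->37
push(43) -> [37, 43]

Final stack: [37, 43]


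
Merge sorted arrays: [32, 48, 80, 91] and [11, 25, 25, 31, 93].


Take 11 from B
Take 25 from B
Take 25 from B
Take 31 from B
Take 32 from A
Take 48 from A
Take 80 from A
Take 91 from A

Merged: [11, 25, 25, 31, 32, 48, 80, 91, 93]


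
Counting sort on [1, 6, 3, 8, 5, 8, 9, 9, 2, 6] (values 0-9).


Input: [1, 6, 3, 8, 5, 8, 9, 9, 2, 6]
Counts: [0, 1, 1, 1, 0, 1, 2, 0, 2, 2]

Sorted: [1, 2, 3, 5, 6, 6, 8, 8, 9, 9]


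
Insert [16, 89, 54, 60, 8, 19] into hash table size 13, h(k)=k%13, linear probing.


Insert 16: h=3 -> slot 3
Insert 89: h=11 -> slot 11
Insert 54: h=2 -> slot 2
Insert 60: h=8 -> slot 8
Insert 8: h=8, 1 probes -> slot 9
Insert 19: h=6 -> slot 6

Table: [None, None, 54, 16, None, None, 19, None, 60, 8, None, 89, None]


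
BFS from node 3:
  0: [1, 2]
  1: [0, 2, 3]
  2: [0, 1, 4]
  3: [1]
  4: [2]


Visit 3, enqueue [1]
Visit 1, enqueue [0, 2]
Visit 0, enqueue []
Visit 2, enqueue [4]
Visit 4, enqueue []

BFS order: [3, 1, 0, 2, 4]


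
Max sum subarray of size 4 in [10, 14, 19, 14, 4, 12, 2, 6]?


[0:4]: 57
[1:5]: 51
[2:6]: 49
[3:7]: 32
[4:8]: 24

Max: 57 at [0:4]


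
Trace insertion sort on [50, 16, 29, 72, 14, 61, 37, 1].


Initial: [50, 16, 29, 72, 14, 61, 37, 1]
Insert 16: [16, 50, 29, 72, 14, 61, 37, 1]
Insert 29: [16, 29, 50, 72, 14, 61, 37, 1]
Insert 72: [16, 29, 50, 72, 14, 61, 37, 1]
Insert 14: [14, 16, 29, 50, 72, 61, 37, 1]
Insert 61: [14, 16, 29, 50, 61, 72, 37, 1]
Insert 37: [14, 16, 29, 37, 50, 61, 72, 1]
Insert 1: [1, 14, 16, 29, 37, 50, 61, 72]

Sorted: [1, 14, 16, 29, 37, 50, 61, 72]


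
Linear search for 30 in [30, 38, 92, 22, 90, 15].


i=0: 30==30 found!

Found at 0, 1 comps


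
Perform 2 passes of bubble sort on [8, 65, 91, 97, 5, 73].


Initial: [8, 65, 91, 97, 5, 73]
Pass 1: [8, 65, 91, 5, 73, 97] (2 swaps)
Pass 2: [8, 65, 5, 73, 91, 97] (2 swaps)

After 2 passes: [8, 65, 5, 73, 91, 97]


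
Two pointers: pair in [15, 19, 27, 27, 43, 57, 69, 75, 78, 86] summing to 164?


lo=0(15)+hi=9(86)=101
lo=1(19)+hi=9(86)=105
lo=2(27)+hi=9(86)=113
lo=3(27)+hi=9(86)=113
lo=4(43)+hi=9(86)=129
lo=5(57)+hi=9(86)=143
lo=6(69)+hi=9(86)=155
lo=7(75)+hi=9(86)=161
lo=8(78)+hi=9(86)=164

Yes: 78+86=164


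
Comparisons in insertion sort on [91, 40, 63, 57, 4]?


Algorithm: insertion sort
Input: [91, 40, 63, 57, 4]
Sorted: [4, 40, 57, 63, 91]

10


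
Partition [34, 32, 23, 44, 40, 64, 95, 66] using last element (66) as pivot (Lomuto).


Pivot: 66
  34 <= 66: advance i (no swap)
  32 <= 66: advance i (no swap)
  23 <= 66: advance i (no swap)
  44 <= 66: advance i (no swap)
  40 <= 66: advance i (no swap)
  64 <= 66: advance i (no swap)
Place pivot at 6: [34, 32, 23, 44, 40, 64, 66, 95]

Partitioned: [34, 32, 23, 44, 40, 64, 66, 95]


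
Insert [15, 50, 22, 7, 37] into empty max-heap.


Insert 15: [15]
Insert 50: [50, 15]
Insert 22: [50, 15, 22]
Insert 7: [50, 15, 22, 7]
Insert 37: [50, 37, 22, 7, 15]

Final heap: [50, 37, 22, 7, 15]


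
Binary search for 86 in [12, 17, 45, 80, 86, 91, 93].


Step 1: lo=0, hi=6, mid=3, val=80
Step 2: lo=4, hi=6, mid=5, val=91
Step 3: lo=4, hi=4, mid=4, val=86

Found at index 4


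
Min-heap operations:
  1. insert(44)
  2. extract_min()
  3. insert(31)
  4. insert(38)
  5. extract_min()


insert(44) -> [44]
extract_min()->44, []
insert(31) -> [31]
insert(38) -> [31, 38]
extract_min()->31, [38]

Final heap: [38]


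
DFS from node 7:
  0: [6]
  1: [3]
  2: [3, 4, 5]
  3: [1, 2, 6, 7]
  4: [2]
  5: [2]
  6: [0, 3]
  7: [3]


Visit 7, push [3]
Visit 3, push [6, 2, 1]
Visit 1, push []
Visit 2, push [5, 4]
Visit 4, push []
Visit 5, push []
Visit 6, push [0]
Visit 0, push []

DFS order: [7, 3, 1, 2, 4, 5, 6, 0]


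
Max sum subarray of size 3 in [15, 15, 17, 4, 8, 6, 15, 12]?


[0:3]: 47
[1:4]: 36
[2:5]: 29
[3:6]: 18
[4:7]: 29
[5:8]: 33

Max: 47 at [0:3]


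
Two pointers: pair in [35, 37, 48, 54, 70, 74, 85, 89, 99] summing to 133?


lo=0(35)+hi=8(99)=134
lo=0(35)+hi=7(89)=124
lo=1(37)+hi=7(89)=126
lo=2(48)+hi=7(89)=137
lo=2(48)+hi=6(85)=133

Yes: 48+85=133


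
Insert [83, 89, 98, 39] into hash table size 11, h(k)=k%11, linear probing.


Insert 83: h=6 -> slot 6
Insert 89: h=1 -> slot 1
Insert 98: h=10 -> slot 10
Insert 39: h=6, 1 probes -> slot 7

Table: [None, 89, None, None, None, None, 83, 39, None, None, 98]


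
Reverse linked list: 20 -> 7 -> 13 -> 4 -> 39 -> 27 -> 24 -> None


Step 1: curr=20, set curr.next=prev(None) | reversed so far: 20
Step 2: curr=7, set curr.next=prev(20) | reversed so far: 7 -> 20
Step 3: curr=13, set curr.next=prev(7) | reversed so far: 13 -> 7 -> 20
Step 4: curr=4, set curr.next=prev(13) | reversed so far: 4 -> 13 -> 7 -> 20
Step 5: curr=39, set curr.next=prev(4) | reversed so far: 39 -> 4 -> 13 -> 7 -> 20
Step 6: curr=27, set curr.next=prev(39) | reversed so far: 27 -> 39 -> 4 -> 13 -> 7 -> 20
Step 7: curr=24, set curr.next=prev(27) | reversed so far: 24 -> 27 -> 39 -> 4 -> 13 -> 7 -> 20

24 -> 27 -> 39 -> 4 -> 13 -> 7 -> 20 -> None


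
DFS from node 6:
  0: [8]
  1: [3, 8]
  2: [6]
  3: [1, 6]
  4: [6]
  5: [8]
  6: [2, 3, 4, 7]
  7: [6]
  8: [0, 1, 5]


Visit 6, push [7, 4, 3, 2]
Visit 2, push []
Visit 3, push [1]
Visit 1, push [8]
Visit 8, push [5, 0]
Visit 0, push []
Visit 5, push []
Visit 4, push []
Visit 7, push []

DFS order: [6, 2, 3, 1, 8, 0, 5, 4, 7]


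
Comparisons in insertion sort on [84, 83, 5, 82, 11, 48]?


Algorithm: insertion sort
Input: [84, 83, 5, 82, 11, 48]
Sorted: [5, 11, 48, 82, 83, 84]

14


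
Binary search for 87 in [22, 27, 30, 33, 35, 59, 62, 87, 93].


Step 1: lo=0, hi=8, mid=4, val=35
Step 2: lo=5, hi=8, mid=6, val=62
Step 3: lo=7, hi=8, mid=7, val=87

Found at index 7


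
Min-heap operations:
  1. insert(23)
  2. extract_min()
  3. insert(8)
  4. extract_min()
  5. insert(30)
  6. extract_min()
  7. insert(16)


insert(23) -> [23]
extract_min()->23, []
insert(8) -> [8]
extract_min()->8, []
insert(30) -> [30]
extract_min()->30, []
insert(16) -> [16]

Final heap: [16]


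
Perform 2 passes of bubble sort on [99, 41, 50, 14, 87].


Initial: [99, 41, 50, 14, 87]
Pass 1: [41, 50, 14, 87, 99] (4 swaps)
Pass 2: [41, 14, 50, 87, 99] (1 swaps)

After 2 passes: [41, 14, 50, 87, 99]


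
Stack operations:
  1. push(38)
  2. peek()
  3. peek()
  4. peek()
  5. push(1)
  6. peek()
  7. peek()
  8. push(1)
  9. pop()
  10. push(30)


push(38) -> [38]
peek()->38
peek()->38
peek()->38
push(1) -> [38, 1]
peek()->1
peek()->1
push(1) -> [38, 1, 1]
pop()->1, [38, 1]
push(30) -> [38, 1, 30]

Final stack: [38, 1, 30]


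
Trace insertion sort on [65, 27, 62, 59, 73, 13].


Initial: [65, 27, 62, 59, 73, 13]
Insert 27: [27, 65, 62, 59, 73, 13]
Insert 62: [27, 62, 65, 59, 73, 13]
Insert 59: [27, 59, 62, 65, 73, 13]
Insert 73: [27, 59, 62, 65, 73, 13]
Insert 13: [13, 27, 59, 62, 65, 73]

Sorted: [13, 27, 59, 62, 65, 73]


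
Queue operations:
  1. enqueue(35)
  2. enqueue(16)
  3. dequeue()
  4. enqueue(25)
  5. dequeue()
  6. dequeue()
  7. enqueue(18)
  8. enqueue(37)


enqueue(35) -> [35]
enqueue(16) -> [35, 16]
dequeue()->35, [16]
enqueue(25) -> [16, 25]
dequeue()->16, [25]
dequeue()->25, []
enqueue(18) -> [18]
enqueue(37) -> [18, 37]

Final queue: [18, 37]


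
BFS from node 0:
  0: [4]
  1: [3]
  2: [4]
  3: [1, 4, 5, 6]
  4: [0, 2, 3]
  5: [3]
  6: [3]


Visit 0, enqueue [4]
Visit 4, enqueue [2, 3]
Visit 2, enqueue []
Visit 3, enqueue [1, 5, 6]
Visit 1, enqueue []
Visit 5, enqueue []
Visit 6, enqueue []

BFS order: [0, 4, 2, 3, 1, 5, 6]


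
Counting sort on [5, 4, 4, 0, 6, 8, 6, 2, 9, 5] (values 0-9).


Input: [5, 4, 4, 0, 6, 8, 6, 2, 9, 5]
Counts: [1, 0, 1, 0, 2, 2, 2, 0, 1, 1]

Sorted: [0, 2, 4, 4, 5, 5, 6, 6, 8, 9]


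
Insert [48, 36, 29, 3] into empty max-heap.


Insert 48: [48]
Insert 36: [48, 36]
Insert 29: [48, 36, 29]
Insert 3: [48, 36, 29, 3]

Final heap: [48, 36, 29, 3]


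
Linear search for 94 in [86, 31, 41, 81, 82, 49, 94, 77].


i=0: 86!=94
i=1: 31!=94
i=2: 41!=94
i=3: 81!=94
i=4: 82!=94
i=5: 49!=94
i=6: 94==94 found!

Found at 6, 7 comps


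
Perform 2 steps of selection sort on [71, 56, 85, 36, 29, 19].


Initial: [71, 56, 85, 36, 29, 19]
Step 1: min=19 at 5
  Swap: [19, 56, 85, 36, 29, 71]
Step 2: min=29 at 4
  Swap: [19, 29, 85, 36, 56, 71]

After 2 steps: [19, 29, 85, 36, 56, 71]


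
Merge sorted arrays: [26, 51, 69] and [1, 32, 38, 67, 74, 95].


Take 1 from B
Take 26 from A
Take 32 from B
Take 38 from B
Take 51 from A
Take 67 from B
Take 69 from A

Merged: [1, 26, 32, 38, 51, 67, 69, 74, 95]


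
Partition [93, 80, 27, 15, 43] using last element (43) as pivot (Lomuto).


Pivot: 43
  27 <= 43: swap -> [27, 80, 93, 15, 43]
  15 <= 43: swap -> [27, 15, 93, 80, 43]
Place pivot at 2: [27, 15, 43, 80, 93]

Partitioned: [27, 15, 43, 80, 93]


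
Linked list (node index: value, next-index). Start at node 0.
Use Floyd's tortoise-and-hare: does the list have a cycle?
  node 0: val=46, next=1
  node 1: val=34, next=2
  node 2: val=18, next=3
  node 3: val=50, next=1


Floyd's tortoise (slow, +1) and hare (fast, +2):
  init: slow=0, fast=0
  step 1: slow=1, fast=2
  step 2: slow=2, fast=1
  step 3: slow=3, fast=3
  slow == fast at node 3: cycle detected

Cycle: yes


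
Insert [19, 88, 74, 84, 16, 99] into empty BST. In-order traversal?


Insert 19: root
Insert 88: R from 19
Insert 74: R from 19 -> L from 88
Insert 84: R from 19 -> L from 88 -> R from 74
Insert 16: L from 19
Insert 99: R from 19 -> R from 88

In-order: [16, 19, 74, 84, 88, 99]


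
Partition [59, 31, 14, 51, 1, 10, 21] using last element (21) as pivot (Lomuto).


Pivot: 21
  14 <= 21: swap -> [14, 31, 59, 51, 1, 10, 21]
  1 <= 21: swap -> [14, 1, 59, 51, 31, 10, 21]
  10 <= 21: swap -> [14, 1, 10, 51, 31, 59, 21]
Place pivot at 3: [14, 1, 10, 21, 31, 59, 51]

Partitioned: [14, 1, 10, 21, 31, 59, 51]


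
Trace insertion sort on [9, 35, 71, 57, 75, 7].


Initial: [9, 35, 71, 57, 75, 7]
Insert 35: [9, 35, 71, 57, 75, 7]
Insert 71: [9, 35, 71, 57, 75, 7]
Insert 57: [9, 35, 57, 71, 75, 7]
Insert 75: [9, 35, 57, 71, 75, 7]
Insert 7: [7, 9, 35, 57, 71, 75]

Sorted: [7, 9, 35, 57, 71, 75]


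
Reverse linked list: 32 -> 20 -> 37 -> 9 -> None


Step 1: curr=32, set curr.next=prev(None) | reversed so far: 32
Step 2: curr=20, set curr.next=prev(32) | reversed so far: 20 -> 32
Step 3: curr=37, set curr.next=prev(20) | reversed so far: 37 -> 20 -> 32
Step 4: curr=9, set curr.next=prev(37) | reversed so far: 9 -> 37 -> 20 -> 32

9 -> 37 -> 20 -> 32 -> None


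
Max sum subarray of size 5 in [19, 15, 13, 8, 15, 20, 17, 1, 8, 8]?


[0:5]: 70
[1:6]: 71
[2:7]: 73
[3:8]: 61
[4:9]: 61
[5:10]: 54

Max: 73 at [2:7]


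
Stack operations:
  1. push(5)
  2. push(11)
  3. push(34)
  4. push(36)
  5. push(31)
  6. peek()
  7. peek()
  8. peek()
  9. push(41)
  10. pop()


push(5) -> [5]
push(11) -> [5, 11]
push(34) -> [5, 11, 34]
push(36) -> [5, 11, 34, 36]
push(31) -> [5, 11, 34, 36, 31]
peek()->31
peek()->31
peek()->31
push(41) -> [5, 11, 34, 36, 31, 41]
pop()->41, [5, 11, 34, 36, 31]

Final stack: [5, 11, 34, 36, 31]


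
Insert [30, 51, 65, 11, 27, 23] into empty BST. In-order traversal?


Insert 30: root
Insert 51: R from 30
Insert 65: R from 30 -> R from 51
Insert 11: L from 30
Insert 27: L from 30 -> R from 11
Insert 23: L from 30 -> R from 11 -> L from 27

In-order: [11, 23, 27, 30, 51, 65]


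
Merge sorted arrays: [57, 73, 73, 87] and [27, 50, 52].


Take 27 from B
Take 50 from B
Take 52 from B

Merged: [27, 50, 52, 57, 73, 73, 87]


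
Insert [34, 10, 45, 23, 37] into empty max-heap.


Insert 34: [34]
Insert 10: [34, 10]
Insert 45: [45, 10, 34]
Insert 23: [45, 23, 34, 10]
Insert 37: [45, 37, 34, 10, 23]

Final heap: [45, 37, 34, 10, 23]


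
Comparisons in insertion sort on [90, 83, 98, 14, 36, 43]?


Algorithm: insertion sort
Input: [90, 83, 98, 14, 36, 43]
Sorted: [14, 36, 43, 83, 90, 98]

13


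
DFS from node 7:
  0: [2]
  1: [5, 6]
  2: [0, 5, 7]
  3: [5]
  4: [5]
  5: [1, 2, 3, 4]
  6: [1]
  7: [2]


Visit 7, push [2]
Visit 2, push [5, 0]
Visit 0, push []
Visit 5, push [4, 3, 1]
Visit 1, push [6]
Visit 6, push []
Visit 3, push []
Visit 4, push []

DFS order: [7, 2, 0, 5, 1, 6, 3, 4]


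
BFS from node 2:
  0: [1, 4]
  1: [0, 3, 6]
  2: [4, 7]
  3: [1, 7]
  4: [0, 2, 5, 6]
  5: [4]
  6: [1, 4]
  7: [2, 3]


Visit 2, enqueue [4, 7]
Visit 4, enqueue [0, 5, 6]
Visit 7, enqueue [3]
Visit 0, enqueue [1]
Visit 5, enqueue []
Visit 6, enqueue []
Visit 3, enqueue []
Visit 1, enqueue []

BFS order: [2, 4, 7, 0, 5, 6, 3, 1]


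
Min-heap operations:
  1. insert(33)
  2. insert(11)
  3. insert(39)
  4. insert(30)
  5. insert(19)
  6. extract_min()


insert(33) -> [33]
insert(11) -> [11, 33]
insert(39) -> [11, 33, 39]
insert(30) -> [11, 30, 39, 33]
insert(19) -> [11, 19, 39, 33, 30]
extract_min()->11, [19, 30, 39, 33]

Final heap: [19, 30, 39, 33]


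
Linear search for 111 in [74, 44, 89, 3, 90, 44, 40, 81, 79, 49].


i=0: 74!=111
i=1: 44!=111
i=2: 89!=111
i=3: 3!=111
i=4: 90!=111
i=5: 44!=111
i=6: 40!=111
i=7: 81!=111
i=8: 79!=111
i=9: 49!=111

Not found, 10 comps


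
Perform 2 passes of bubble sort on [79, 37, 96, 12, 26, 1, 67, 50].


Initial: [79, 37, 96, 12, 26, 1, 67, 50]
Pass 1: [37, 79, 12, 26, 1, 67, 50, 96] (6 swaps)
Pass 2: [37, 12, 26, 1, 67, 50, 79, 96] (5 swaps)

After 2 passes: [37, 12, 26, 1, 67, 50, 79, 96]


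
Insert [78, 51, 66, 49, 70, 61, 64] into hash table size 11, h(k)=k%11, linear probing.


Insert 78: h=1 -> slot 1
Insert 51: h=7 -> slot 7
Insert 66: h=0 -> slot 0
Insert 49: h=5 -> slot 5
Insert 70: h=4 -> slot 4
Insert 61: h=6 -> slot 6
Insert 64: h=9 -> slot 9

Table: [66, 78, None, None, 70, 49, 61, 51, None, 64, None]


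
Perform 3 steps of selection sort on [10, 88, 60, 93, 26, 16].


Initial: [10, 88, 60, 93, 26, 16]
Step 1: min=10 at 0
  Swap: [10, 88, 60, 93, 26, 16]
Step 2: min=16 at 5
  Swap: [10, 16, 60, 93, 26, 88]
Step 3: min=26 at 4
  Swap: [10, 16, 26, 93, 60, 88]

After 3 steps: [10, 16, 26, 93, 60, 88]


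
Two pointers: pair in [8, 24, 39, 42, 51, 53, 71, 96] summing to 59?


lo=0(8)+hi=7(96)=104
lo=0(8)+hi=6(71)=79
lo=0(8)+hi=5(53)=61
lo=0(8)+hi=4(51)=59

Yes: 8+51=59


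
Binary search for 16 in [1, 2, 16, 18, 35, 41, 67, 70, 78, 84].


Step 1: lo=0, hi=9, mid=4, val=35
Step 2: lo=0, hi=3, mid=1, val=2
Step 3: lo=2, hi=3, mid=2, val=16

Found at index 2


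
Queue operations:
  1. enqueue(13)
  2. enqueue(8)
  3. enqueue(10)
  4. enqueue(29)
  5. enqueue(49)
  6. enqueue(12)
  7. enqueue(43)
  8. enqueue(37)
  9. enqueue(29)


enqueue(13) -> [13]
enqueue(8) -> [13, 8]
enqueue(10) -> [13, 8, 10]
enqueue(29) -> [13, 8, 10, 29]
enqueue(49) -> [13, 8, 10, 29, 49]
enqueue(12) -> [13, 8, 10, 29, 49, 12]
enqueue(43) -> [13, 8, 10, 29, 49, 12, 43]
enqueue(37) -> [13, 8, 10, 29, 49, 12, 43, 37]
enqueue(29) -> [13, 8, 10, 29, 49, 12, 43, 37, 29]

Final queue: [13, 8, 10, 29, 49, 12, 43, 37, 29]


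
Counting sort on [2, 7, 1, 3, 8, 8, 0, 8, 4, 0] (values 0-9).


Input: [2, 7, 1, 3, 8, 8, 0, 8, 4, 0]
Counts: [2, 1, 1, 1, 1, 0, 0, 1, 3, 0]

Sorted: [0, 0, 1, 2, 3, 4, 7, 8, 8, 8]


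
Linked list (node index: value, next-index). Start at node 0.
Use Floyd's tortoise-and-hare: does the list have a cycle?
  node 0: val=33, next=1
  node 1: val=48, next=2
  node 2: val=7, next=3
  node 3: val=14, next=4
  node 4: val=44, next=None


Floyd's tortoise (slow, +1) and hare (fast, +2):
  init: slow=0, fast=0
  step 1: slow=1, fast=2
  step 2: slow=2, fast=4
  step 3: fast -> None, no cycle

Cycle: no


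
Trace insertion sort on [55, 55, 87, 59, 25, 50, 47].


Initial: [55, 55, 87, 59, 25, 50, 47]
Insert 55: [55, 55, 87, 59, 25, 50, 47]
Insert 87: [55, 55, 87, 59, 25, 50, 47]
Insert 59: [55, 55, 59, 87, 25, 50, 47]
Insert 25: [25, 55, 55, 59, 87, 50, 47]
Insert 50: [25, 50, 55, 55, 59, 87, 47]
Insert 47: [25, 47, 50, 55, 55, 59, 87]

Sorted: [25, 47, 50, 55, 55, 59, 87]


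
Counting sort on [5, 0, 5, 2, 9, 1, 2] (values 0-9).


Input: [5, 0, 5, 2, 9, 1, 2]
Counts: [1, 1, 2, 0, 0, 2, 0, 0, 0, 1]

Sorted: [0, 1, 2, 2, 5, 5, 9]


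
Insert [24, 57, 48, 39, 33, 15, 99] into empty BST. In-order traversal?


Insert 24: root
Insert 57: R from 24
Insert 48: R from 24 -> L from 57
Insert 39: R from 24 -> L from 57 -> L from 48
Insert 33: R from 24 -> L from 57 -> L from 48 -> L from 39
Insert 15: L from 24
Insert 99: R from 24 -> R from 57

In-order: [15, 24, 33, 39, 48, 57, 99]


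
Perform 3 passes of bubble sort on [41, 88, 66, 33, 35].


Initial: [41, 88, 66, 33, 35]
Pass 1: [41, 66, 33, 35, 88] (3 swaps)
Pass 2: [41, 33, 35, 66, 88] (2 swaps)
Pass 3: [33, 35, 41, 66, 88] (2 swaps)

After 3 passes: [33, 35, 41, 66, 88]


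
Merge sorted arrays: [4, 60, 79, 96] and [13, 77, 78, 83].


Take 4 from A
Take 13 from B
Take 60 from A
Take 77 from B
Take 78 from B
Take 79 from A
Take 83 from B

Merged: [4, 13, 60, 77, 78, 79, 83, 96]


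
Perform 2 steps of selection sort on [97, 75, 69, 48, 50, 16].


Initial: [97, 75, 69, 48, 50, 16]
Step 1: min=16 at 5
  Swap: [16, 75, 69, 48, 50, 97]
Step 2: min=48 at 3
  Swap: [16, 48, 69, 75, 50, 97]

After 2 steps: [16, 48, 69, 75, 50, 97]


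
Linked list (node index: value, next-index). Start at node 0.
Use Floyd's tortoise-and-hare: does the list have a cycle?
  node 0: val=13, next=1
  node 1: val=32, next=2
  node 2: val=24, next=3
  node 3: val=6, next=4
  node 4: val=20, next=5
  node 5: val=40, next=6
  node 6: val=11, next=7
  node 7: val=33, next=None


Floyd's tortoise (slow, +1) and hare (fast, +2):
  init: slow=0, fast=0
  step 1: slow=1, fast=2
  step 2: slow=2, fast=4
  step 3: slow=3, fast=6
  step 4: fast 6->7->None, no cycle

Cycle: no


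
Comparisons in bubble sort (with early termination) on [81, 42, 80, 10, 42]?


Algorithm: bubble sort (with early termination)
Input: [81, 42, 80, 10, 42]
Sorted: [10, 42, 42, 80, 81]

10


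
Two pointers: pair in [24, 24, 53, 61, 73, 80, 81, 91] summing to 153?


lo=0(24)+hi=7(91)=115
lo=1(24)+hi=7(91)=115
lo=2(53)+hi=7(91)=144
lo=3(61)+hi=7(91)=152
lo=4(73)+hi=7(91)=164
lo=4(73)+hi=6(81)=154
lo=4(73)+hi=5(80)=153

Yes: 73+80=153


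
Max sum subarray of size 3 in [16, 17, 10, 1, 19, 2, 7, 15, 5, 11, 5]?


[0:3]: 43
[1:4]: 28
[2:5]: 30
[3:6]: 22
[4:7]: 28
[5:8]: 24
[6:9]: 27
[7:10]: 31
[8:11]: 21

Max: 43 at [0:3]


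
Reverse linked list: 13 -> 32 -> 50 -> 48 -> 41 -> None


Step 1: curr=13, set curr.next=prev(None) | reversed so far: 13
Step 2: curr=32, set curr.next=prev(13) | reversed so far: 32 -> 13
Step 3: curr=50, set curr.next=prev(32) | reversed so far: 50 -> 32 -> 13
Step 4: curr=48, set curr.next=prev(50) | reversed so far: 48 -> 50 -> 32 -> 13
Step 5: curr=41, set curr.next=prev(48) | reversed so far: 41 -> 48 -> 50 -> 32 -> 13

41 -> 48 -> 50 -> 32 -> 13 -> None


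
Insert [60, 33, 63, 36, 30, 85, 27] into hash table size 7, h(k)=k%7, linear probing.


Insert 60: h=4 -> slot 4
Insert 33: h=5 -> slot 5
Insert 63: h=0 -> slot 0
Insert 36: h=1 -> slot 1
Insert 30: h=2 -> slot 2
Insert 85: h=1, 2 probes -> slot 3
Insert 27: h=6 -> slot 6

Table: [63, 36, 30, 85, 60, 33, 27]


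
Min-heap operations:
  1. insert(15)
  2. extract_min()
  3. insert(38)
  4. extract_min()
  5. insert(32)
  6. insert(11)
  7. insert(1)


insert(15) -> [15]
extract_min()->15, []
insert(38) -> [38]
extract_min()->38, []
insert(32) -> [32]
insert(11) -> [11, 32]
insert(1) -> [1, 32, 11]

Final heap: [1, 32, 11]


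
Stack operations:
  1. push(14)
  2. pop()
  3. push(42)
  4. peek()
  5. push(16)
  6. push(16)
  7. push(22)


push(14) -> [14]
pop()->14, []
push(42) -> [42]
peek()->42
push(16) -> [42, 16]
push(16) -> [42, 16, 16]
push(22) -> [42, 16, 16, 22]

Final stack: [42, 16, 16, 22]


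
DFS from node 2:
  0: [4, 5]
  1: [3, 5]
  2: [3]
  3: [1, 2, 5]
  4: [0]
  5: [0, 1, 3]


Visit 2, push [3]
Visit 3, push [5, 1]
Visit 1, push [5]
Visit 5, push [0]
Visit 0, push [4]
Visit 4, push []

DFS order: [2, 3, 1, 5, 0, 4]


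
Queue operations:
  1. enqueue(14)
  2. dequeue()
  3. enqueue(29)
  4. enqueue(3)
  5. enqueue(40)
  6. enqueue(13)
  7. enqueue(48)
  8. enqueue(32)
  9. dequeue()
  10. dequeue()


enqueue(14) -> [14]
dequeue()->14, []
enqueue(29) -> [29]
enqueue(3) -> [29, 3]
enqueue(40) -> [29, 3, 40]
enqueue(13) -> [29, 3, 40, 13]
enqueue(48) -> [29, 3, 40, 13, 48]
enqueue(32) -> [29, 3, 40, 13, 48, 32]
dequeue()->29, [3, 40, 13, 48, 32]
dequeue()->3, [40, 13, 48, 32]

Final queue: [40, 13, 48, 32]


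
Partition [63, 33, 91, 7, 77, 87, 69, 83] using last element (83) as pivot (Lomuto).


Pivot: 83
  63 <= 83: advance i (no swap)
  33 <= 83: advance i (no swap)
  7 <= 83: swap -> [63, 33, 7, 91, 77, 87, 69, 83]
  77 <= 83: swap -> [63, 33, 7, 77, 91, 87, 69, 83]
  69 <= 83: swap -> [63, 33, 7, 77, 69, 87, 91, 83]
Place pivot at 5: [63, 33, 7, 77, 69, 83, 91, 87]

Partitioned: [63, 33, 7, 77, 69, 83, 91, 87]


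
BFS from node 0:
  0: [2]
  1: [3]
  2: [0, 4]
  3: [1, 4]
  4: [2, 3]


Visit 0, enqueue [2]
Visit 2, enqueue [4]
Visit 4, enqueue [3]
Visit 3, enqueue [1]
Visit 1, enqueue []

BFS order: [0, 2, 4, 3, 1]


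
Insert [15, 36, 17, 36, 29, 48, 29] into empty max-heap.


Insert 15: [15]
Insert 36: [36, 15]
Insert 17: [36, 15, 17]
Insert 36: [36, 36, 17, 15]
Insert 29: [36, 36, 17, 15, 29]
Insert 48: [48, 36, 36, 15, 29, 17]
Insert 29: [48, 36, 36, 15, 29, 17, 29]

Final heap: [48, 36, 36, 15, 29, 17, 29]


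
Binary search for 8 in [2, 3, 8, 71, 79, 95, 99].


Step 1: lo=0, hi=6, mid=3, val=71
Step 2: lo=0, hi=2, mid=1, val=3
Step 3: lo=2, hi=2, mid=2, val=8

Found at index 2


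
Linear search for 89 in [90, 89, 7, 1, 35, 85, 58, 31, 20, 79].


i=0: 90!=89
i=1: 89==89 found!

Found at 1, 2 comps


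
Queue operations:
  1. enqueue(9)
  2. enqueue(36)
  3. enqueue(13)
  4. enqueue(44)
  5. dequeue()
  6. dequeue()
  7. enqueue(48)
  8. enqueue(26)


enqueue(9) -> [9]
enqueue(36) -> [9, 36]
enqueue(13) -> [9, 36, 13]
enqueue(44) -> [9, 36, 13, 44]
dequeue()->9, [36, 13, 44]
dequeue()->36, [13, 44]
enqueue(48) -> [13, 44, 48]
enqueue(26) -> [13, 44, 48, 26]

Final queue: [13, 44, 48, 26]


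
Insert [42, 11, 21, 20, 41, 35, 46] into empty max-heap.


Insert 42: [42]
Insert 11: [42, 11]
Insert 21: [42, 11, 21]
Insert 20: [42, 20, 21, 11]
Insert 41: [42, 41, 21, 11, 20]
Insert 35: [42, 41, 35, 11, 20, 21]
Insert 46: [46, 41, 42, 11, 20, 21, 35]

Final heap: [46, 41, 42, 11, 20, 21, 35]


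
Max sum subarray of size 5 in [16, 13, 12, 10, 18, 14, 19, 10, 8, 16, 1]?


[0:5]: 69
[1:6]: 67
[2:7]: 73
[3:8]: 71
[4:9]: 69
[5:10]: 67
[6:11]: 54

Max: 73 at [2:7]


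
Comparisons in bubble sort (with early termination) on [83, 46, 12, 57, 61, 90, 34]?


Algorithm: bubble sort (with early termination)
Input: [83, 46, 12, 57, 61, 90, 34]
Sorted: [12, 34, 46, 57, 61, 83, 90]

21


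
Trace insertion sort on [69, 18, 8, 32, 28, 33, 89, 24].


Initial: [69, 18, 8, 32, 28, 33, 89, 24]
Insert 18: [18, 69, 8, 32, 28, 33, 89, 24]
Insert 8: [8, 18, 69, 32, 28, 33, 89, 24]
Insert 32: [8, 18, 32, 69, 28, 33, 89, 24]
Insert 28: [8, 18, 28, 32, 69, 33, 89, 24]
Insert 33: [8, 18, 28, 32, 33, 69, 89, 24]
Insert 89: [8, 18, 28, 32, 33, 69, 89, 24]
Insert 24: [8, 18, 24, 28, 32, 33, 69, 89]

Sorted: [8, 18, 24, 28, 32, 33, 69, 89]
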